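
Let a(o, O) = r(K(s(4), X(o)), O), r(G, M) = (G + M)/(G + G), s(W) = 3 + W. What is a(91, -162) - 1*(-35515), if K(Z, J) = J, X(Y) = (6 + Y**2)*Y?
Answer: 53565684465/1508234 ≈ 35516.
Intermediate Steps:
X(Y) = Y*(6 + Y**2)
r(G, M) = (G + M)/(2*G) (r(G, M) = (G + M)/((2*G)) = (G + M)*(1/(2*G)) = (G + M)/(2*G))
a(o, O) = (O + o*(6 + o**2))/(2*o*(6 + o**2)) (a(o, O) = (o*(6 + o**2) + O)/(2*((o*(6 + o**2)))) = (1/(o*(6 + o**2)))*(O + o*(6 + o**2))/2 = (O + o*(6 + o**2))/(2*o*(6 + o**2)))
a(91, -162) - 1*(-35515) = (1/2)*(-162 + 91*(6 + 91**2))/(91*(6 + 91**2)) - 1*(-35515) = (1/2)*(1/91)*(-162 + 91*(6 + 8281))/(6 + 8281) + 35515 = (1/2)*(1/91)*(-162 + 91*8287)/8287 + 35515 = (1/2)*(1/91)*(1/8287)*(-162 + 754117) + 35515 = (1/2)*(1/91)*(1/8287)*753955 + 35515 = 753955/1508234 + 35515 = 53565684465/1508234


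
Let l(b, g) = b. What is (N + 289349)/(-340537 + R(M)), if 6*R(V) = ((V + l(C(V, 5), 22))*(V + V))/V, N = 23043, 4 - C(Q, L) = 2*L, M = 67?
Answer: -468588/510775 ≈ -0.91741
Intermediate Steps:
C(Q, L) = 4 - 2*L
R(V) = -2 + V/3 (R(V) = (((V + (4 - 2*5))*(V + V))/V)/6 = (((V + (4 - 10))*(2*V))/V)/6 = (((V - 6)*(2*V))/V)/6 = (((-6 + V)*(2*V))/V)/6 = ((2*V*(-6 + V))/V)/6 = (-12 + 2*V)/6 = -2 + V/3)
(N + 289349)/(-340537 + R(M)) = (23043 + 289349)/(-340537 + (-2 + (⅓)*67)) = 312392/(-340537 + (-2 + 67/3)) = 312392/(-340537 + 61/3) = 312392/(-1021550/3) = 312392*(-3/1021550) = -468588/510775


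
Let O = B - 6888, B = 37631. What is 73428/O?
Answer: 73428/30743 ≈ 2.3884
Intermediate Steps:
O = 30743 (O = 37631 - 6888 = 30743)
73428/O = 73428/30743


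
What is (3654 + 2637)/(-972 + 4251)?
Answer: 2097/1093 ≈ 1.9186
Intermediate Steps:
(3654 + 2637)/(-972 + 4251) = 6291/3279 = 6291*(1/3279) = 2097/1093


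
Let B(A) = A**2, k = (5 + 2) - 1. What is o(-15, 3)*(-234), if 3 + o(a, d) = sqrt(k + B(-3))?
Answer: 702 - 234*sqrt(15) ≈ -204.28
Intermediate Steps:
k = 6 (k = 7 - 1 = 6)
o(a, d) = -3 + sqrt(15) (o(a, d) = -3 + sqrt(6 + (-3)**2) = -3 + sqrt(6 + 9) = -3 + sqrt(15))
o(-15, 3)*(-234) = (-3 + sqrt(15))*(-234) = 702 - 234*sqrt(15)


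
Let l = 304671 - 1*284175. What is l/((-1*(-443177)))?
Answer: 2928/63311 ≈ 0.046248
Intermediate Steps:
l = 20496 (l = 304671 - 284175 = 20496)
l/((-1*(-443177))) = 20496/((-1*(-443177))) = 20496/443177 = 20496*(1/443177) = 2928/63311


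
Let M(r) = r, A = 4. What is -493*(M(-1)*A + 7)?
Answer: -1479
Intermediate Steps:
-493*(M(-1)*A + 7) = -493*(-1*4 + 7) = -493*(-4 + 7) = -493*3 = -1479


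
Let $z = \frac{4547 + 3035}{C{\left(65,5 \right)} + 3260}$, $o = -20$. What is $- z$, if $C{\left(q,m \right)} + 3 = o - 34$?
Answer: $- \frac{7582}{3203} \approx -2.3672$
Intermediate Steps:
$C{\left(q,m \right)} = -57$ ($C{\left(q,m \right)} = -3 - 54 = -57$)
$z = \frac{7582}{3203}$ ($z = \frac{4547 + 3035}{-57 + 3260} = \frac{7582}{3203} \approx 2.3672$)
$- z = \left(-1\right) \frac{7582}{3203} = - \frac{7582}{3203}$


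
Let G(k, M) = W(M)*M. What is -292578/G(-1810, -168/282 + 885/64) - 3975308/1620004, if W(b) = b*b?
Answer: -3287681215598803855465/25538978080073369627 ≈ -128.73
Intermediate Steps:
W(b) = b**2
G(k, M) = M**3 (G(k, M) = M**2*M = M**3)
-292578/G(-1810, -168/282 + 885/64) - 3975308/1620004 = -292578/(-168/282 + 885/64)**3 - 3975308/1620004 = -292578/(-168*1/282 + 885*(1/64))**3 - 3975308*1/1620004 = -292578/(-28/47 + 885/64)**3 - 993827/405001 = -292578/((39803/3008)**3) - 993827/405001 = -292578/63059049434627/27216576512 - 993827/405001 = -292578*27216576512/63059049434627 - 993827/405001 = -7962971522727936/63059049434627 - 993827/405001 = -3287681215598803855465/25538978080073369627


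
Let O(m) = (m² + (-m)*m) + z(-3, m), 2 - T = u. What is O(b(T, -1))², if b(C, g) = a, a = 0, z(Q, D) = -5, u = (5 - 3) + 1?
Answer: 25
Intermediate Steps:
u = 3 (u = 2 + 1 = 3)
T = -1 (T = 2 - 1*3 = 2 - 3 = -1)
b(C, g) = 0
O(m) = -5 (O(m) = (m² + (-m)*m) - 5 = (m² - m²) - 5 = 0 - 5 = -5)
O(b(T, -1))² = (-5)² = 25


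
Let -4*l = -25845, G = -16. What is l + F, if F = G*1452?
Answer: -67083/4 ≈ -16771.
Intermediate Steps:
l = 25845/4 (l = -¼*(-25845) = 25845/4 ≈ 6461.3)
F = -23232 (F = -16*1452 = -23232)
l + F = 25845/4 - 23232 = -67083/4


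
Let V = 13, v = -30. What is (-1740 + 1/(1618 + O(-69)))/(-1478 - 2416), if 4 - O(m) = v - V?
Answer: 2897099/6483510 ≈ 0.44684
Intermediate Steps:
O(m) = 47 (O(m) = 4 - (-30 - 1*13) = 4 - (-30 - 13) = 4 - 1*(-43) = 4 + 43 = 47)
(-1740 + 1/(1618 + O(-69)))/(-1478 - 2416) = (-1740 + 1/(1618 + 47))/(-1478 - 2416) = (-1740 + 1/1665)/(-3894) = (-1740 + 1/1665)*(-1/3894) = -2897099/1665*(-1/3894) = 2897099/6483510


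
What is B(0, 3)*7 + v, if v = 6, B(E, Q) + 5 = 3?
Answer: -8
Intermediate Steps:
B(E, Q) = -2 (B(E, Q) = -5 + 3 = -2)
B(0, 3)*7 + v = -2*7 + 6 = -14 + 6 = -8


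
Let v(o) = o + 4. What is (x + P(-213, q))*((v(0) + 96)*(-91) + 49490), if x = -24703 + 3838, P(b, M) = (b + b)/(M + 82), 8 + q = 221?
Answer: -49724944878/59 ≈ -8.4280e+8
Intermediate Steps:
q = 213 (q = -8 + 221 = 213)
P(b, M) = 2*b/(82 + M) (P(b, M) = (2*b)/(82 + M) = 2*b/(82 + M))
x = -20865
v(o) = 4 + o
(x + P(-213, q))*((v(0) + 96)*(-91) + 49490) = (-20865 + 2*(-213)/(82 + 213))*(((4 + 0) + 96)*(-91) + 49490) = (-20865 + 2*(-213)/295)*((4 + 96)*(-91) + 49490) = (-20865 + 2*(-213)*(1/295))*(100*(-91) + 49490) = (-20865 - 426/295)*(-9100 + 49490) = -6155601/295*40390 = -49724944878/59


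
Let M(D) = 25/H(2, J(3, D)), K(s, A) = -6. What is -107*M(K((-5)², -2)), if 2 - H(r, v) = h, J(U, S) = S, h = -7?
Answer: -2675/9 ≈ -297.22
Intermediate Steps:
H(r, v) = 9 (H(r, v) = 2 - 1*(-7) = 2 + 7 = 9)
M(D) = 25/9
-107*M(K((-5)², -2)) = -107*25/9 = -2675/9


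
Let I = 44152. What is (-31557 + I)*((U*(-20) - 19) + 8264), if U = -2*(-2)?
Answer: 102838175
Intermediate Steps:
U = 4
(-31557 + I)*((U*(-20) - 19) + 8264) = (-31557 + 44152)*((4*(-20) - 19) + 8264) = 12595*((-80 - 19) + 8264) = 12595*(-99 + 8264) = 12595*8165 = 102838175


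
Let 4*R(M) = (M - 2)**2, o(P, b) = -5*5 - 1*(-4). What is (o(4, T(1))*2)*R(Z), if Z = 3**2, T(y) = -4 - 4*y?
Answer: -1029/2 ≈ -514.50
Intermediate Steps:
o(P, b) = -21 (o(P, b) = -25 + 4 = -21)
Z = 9
R(M) = (-2 + M)**2/4 (R(M) = (M - 2)**2/4 = (-2 + M)**2/4)
(o(4, T(1))*2)*R(Z) = (-21*2)*((-2 + 9)**2/4) = -21*7**2/2 = -21*49/2 = -42*49/4 = -1029/2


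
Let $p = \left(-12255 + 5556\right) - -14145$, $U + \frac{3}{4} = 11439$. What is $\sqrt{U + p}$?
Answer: $\frac{3 \sqrt{8393}}{2} \approx 137.42$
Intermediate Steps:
$U = \frac{45753}{4}$ ($U = - \frac{3}{4} + 11439 = \frac{45753}{4} \approx 11438.0$)
$p = 7446$ ($p = -6699 + 14145 = 7446$)
$\sqrt{U + p} = \sqrt{\frac{45753}{4} + 7446} = \sqrt{\frac{75537}{4}} = \frac{3 \sqrt{8393}}{2}$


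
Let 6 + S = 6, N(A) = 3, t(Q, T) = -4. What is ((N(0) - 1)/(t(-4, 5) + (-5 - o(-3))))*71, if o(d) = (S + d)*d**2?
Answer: 71/9 ≈ 7.8889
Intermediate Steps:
S = 0 (S = -6 + 6 = 0)
o(d) = d**3 (o(d) = (0 + d)*d**2 = d*d**2 = d**3)
((N(0) - 1)/(t(-4, 5) + (-5 - o(-3))))*71 = ((3 - 1)/(-4 + (-5 - 1*(-3)**3)))*71 = (2/(-4 + (-5 - 1*(-27))))*71 = (2/(-4 + (-5 + 27)))*71 = (2/(-4 + 22))*71 = (2/18)*71 = (2*(1/18))*71 = (1/9)*71 = 71/9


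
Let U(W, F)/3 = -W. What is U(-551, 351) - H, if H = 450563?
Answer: -448910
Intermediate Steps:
U(W, F) = -3*W (U(W, F) = 3*(-W) = -3*W)
U(-551, 351) - H = -3*(-551) - 1*450563 = 1653 - 450563 = -448910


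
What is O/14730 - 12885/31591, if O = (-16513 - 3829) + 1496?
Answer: -130860006/77555905 ≈ -1.6873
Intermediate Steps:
O = -18846 (O = -20342 + 1496 = -18846)
O/14730 - 12885/31591 = -18846/14730 - 12885/31591 = -18846*1/14730 - 12885*1/31591 = -3141/2455 - 12885/31591 = -130860006/77555905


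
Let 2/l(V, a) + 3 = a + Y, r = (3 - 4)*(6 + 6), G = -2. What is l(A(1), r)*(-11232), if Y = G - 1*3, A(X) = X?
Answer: 5616/5 ≈ 1123.2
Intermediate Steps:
r = -12 (r = -1*12 = -12)
Y = -5 (Y = -2 - 1*3 = -2 - 3 = -5)
l(V, a) = 2/(-8 + a) (l(V, a) = 2/(-3 + (a - 5)) = 2/(-3 + (-5 + a)) = 2/(-8 + a))
l(A(1), r)*(-11232) = (2/(-8 - 12))*(-11232) = (2/(-20))*(-11232) = (2*(-1/20))*(-11232) = -1/10*(-11232) = 5616/5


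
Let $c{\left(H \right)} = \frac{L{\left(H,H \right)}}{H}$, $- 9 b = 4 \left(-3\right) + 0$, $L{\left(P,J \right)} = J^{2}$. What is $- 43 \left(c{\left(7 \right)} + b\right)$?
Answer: $- \frac{1075}{3} \approx -358.33$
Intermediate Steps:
$b = \frac{4}{3}$ ($b = - \frac{4 \left(-3\right) + 0}{9} = - \frac{-12 + 0}{9} = \left(- \frac{1}{9}\right) \left(-12\right) = \frac{4}{3} \approx 1.3333$)
$c{\left(H \right)} = H$ ($c{\left(H \right)} = \frac{H^{2}}{H} = H$)
$- 43 \left(c{\left(7 \right)} + b\right) = - 43 \left(7 + \frac{4}{3}\right) = \left(-43\right) \frac{25}{3} = - \frac{1075}{3}$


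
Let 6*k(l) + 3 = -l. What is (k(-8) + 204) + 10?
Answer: 1289/6 ≈ 214.83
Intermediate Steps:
k(l) = -½ - l/6 (k(l) = -½ + (-l)/6 = -½ - l/6)
(k(-8) + 204) + 10 = ((-½ - ⅙*(-8)) + 204) + 10 = ((-½ + 4/3) + 204) + 10 = (⅚ + 204) + 10 = 1229/6 + 10 = 1289/6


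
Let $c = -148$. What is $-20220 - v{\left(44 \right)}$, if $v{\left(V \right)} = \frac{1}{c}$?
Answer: $- \frac{2992559}{148} \approx -20220.0$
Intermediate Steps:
$v{\left(V \right)} = - \frac{1}{148}$ ($v{\left(V \right)} = \frac{1}{-148} = - \frac{1}{148}$)
$-20220 - v{\left(44 \right)} = -20220 - - \frac{1}{148} = -20220 + \frac{1}{148} = - \frac{2992559}{148}$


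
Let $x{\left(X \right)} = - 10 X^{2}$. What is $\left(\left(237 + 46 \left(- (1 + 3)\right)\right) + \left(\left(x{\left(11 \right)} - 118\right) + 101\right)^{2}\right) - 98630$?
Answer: $1406952$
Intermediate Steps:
$\left(\left(237 + 46 \left(- (1 + 3)\right)\right) + \left(\left(x{\left(11 \right)} - 118\right) + 101\right)^{2}\right) - 98630 = \left(\left(237 + 46 \left(- (1 + 3)\right)\right) + \left(\left(- 10 \cdot 11^{2} - 118\right) + 101\right)^{2}\right) - 98630 = \left(\left(237 + 46 \left(\left(-1\right) 4\right)\right) + \left(\left(\left(-10\right) 121 - 118\right) + 101\right)^{2}\right) - 98630 = \left(\left(237 + 46 \left(-4\right)\right) + \left(\left(-1210 - 118\right) + 101\right)^{2}\right) - 98630 = \left(\left(237 - 184\right) + \left(-1328 + 101\right)^{2}\right) - 98630 = \left(53 + \left(-1227\right)^{2}\right) - 98630 = \left(53 + 1505529\right) - 98630 = 1505582 - 98630 = 1406952$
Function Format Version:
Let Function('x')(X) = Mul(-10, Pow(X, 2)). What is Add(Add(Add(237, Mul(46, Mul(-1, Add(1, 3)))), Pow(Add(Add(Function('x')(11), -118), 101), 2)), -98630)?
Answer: 1406952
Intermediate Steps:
Add(Add(Add(237, Mul(46, Mul(-1, Add(1, 3)))), Pow(Add(Add(Function('x')(11), -118), 101), 2)), -98630) = Add(Add(Add(237, Mul(46, Mul(-1, Add(1, 3)))), Pow(Add(Add(Mul(-10, Pow(11, 2)), -118), 101), 2)), -98630) = Add(Add(Add(237, Mul(46, Mul(-1, 4))), Pow(Add(Add(Mul(-10, 121), -118), 101), 2)), -98630) = Add(Add(Add(237, Mul(46, -4)), Pow(Add(Add(-1210, -118), 101), 2)), -98630) = Add(Add(Add(237, -184), Pow(Add(-1328, 101), 2)), -98630) = Add(Add(53, Pow(-1227, 2)), -98630) = Add(Add(53, 1505529), -98630) = Add(1505582, -98630) = 1406952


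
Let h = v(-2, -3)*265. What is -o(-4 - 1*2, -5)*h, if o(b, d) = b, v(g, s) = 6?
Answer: 9540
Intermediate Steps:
h = 1590 (h = 6*265 = 1590)
-o(-4 - 1*2, -5)*h = -(-4 - 1*2)*1590 = -(-4 - 2)*1590 = -(-6)*1590 = -1*(-9540) = 9540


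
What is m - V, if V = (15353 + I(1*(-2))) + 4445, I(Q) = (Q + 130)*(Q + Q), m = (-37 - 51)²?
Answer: -11542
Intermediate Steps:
m = 7744 (m = (-88)² = 7744)
I(Q) = 2*Q*(130 + Q) (I(Q) = (130 + Q)*(2*Q) = 2*Q*(130 + Q))
V = 19286 (V = (15353 + 2*(1*(-2))*(130 + 1*(-2))) + 4445 = (15353 + 2*(-2)*(130 - 2)) + 4445 = (15353 + 2*(-2)*128) + 4445 = (15353 - 512) + 4445 = 14841 + 4445 = 19286)
m - V = 7744 - 1*19286 = 7744 - 19286 = -11542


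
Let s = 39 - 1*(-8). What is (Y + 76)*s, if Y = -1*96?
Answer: -940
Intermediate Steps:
Y = -96
s = 47 (s = 39 + 8 = 47)
(Y + 76)*s = (-96 + 76)*47 = -20*47 = -940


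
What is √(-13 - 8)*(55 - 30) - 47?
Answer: -47 + 25*I*√21 ≈ -47.0 + 114.56*I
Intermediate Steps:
√(-13 - 8)*(55 - 30) - 47 = √(-21)*25 - 47 = (I*√21)*25 - 47 = 25*I*√21 - 47 = -47 + 25*I*√21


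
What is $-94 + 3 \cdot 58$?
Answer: $80$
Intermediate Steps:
$-94 + 3 \cdot 58 = -94 + 174 = 80$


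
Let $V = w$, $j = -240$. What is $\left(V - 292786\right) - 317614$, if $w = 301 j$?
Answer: $-682640$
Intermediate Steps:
$w = -72240$ ($w = 301 \left(-240\right) = -72240$)
$V = -72240$
$\left(V - 292786\right) - 317614 = \left(-72240 - 292786\right) - 317614 = -365026 - 317614 = -682640$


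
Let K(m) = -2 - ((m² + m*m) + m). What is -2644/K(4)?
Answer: 1322/19 ≈ 69.579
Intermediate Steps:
K(m) = -2 - m - 2*m² (K(m) = -2 - ((m² + m²) + m) = -2 - (2*m² + m) = -2 - (m + 2*m²) = -2 + (-m - 2*m²) = -2 - m - 2*m²)
-2644/K(4) = -2644/(-2 - 1*4 - 2*4²) = -2644/(-2 - 4 - 2*16) = -2644/(-2 - 4 - 32) = -2644/(-38) = -2644*(-1/38) = 1322/19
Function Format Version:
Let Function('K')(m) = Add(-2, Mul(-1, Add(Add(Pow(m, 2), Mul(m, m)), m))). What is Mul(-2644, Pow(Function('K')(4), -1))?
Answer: Rational(1322, 19) ≈ 69.579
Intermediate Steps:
Function('K')(m) = Add(-2, Mul(-1, m), Mul(-2, Pow(m, 2))) (Function('K')(m) = Add(-2, Mul(-1, Add(Add(Pow(m, 2), Pow(m, 2)), m))) = Add(-2, Mul(-1, Add(Mul(2, Pow(m, 2)), m))) = Add(-2, Mul(-1, Add(m, Mul(2, Pow(m, 2))))) = Add(-2, Add(Mul(-1, m), Mul(-2, Pow(m, 2)))) = Add(-2, Mul(-1, m), Mul(-2, Pow(m, 2))))
Mul(-2644, Pow(Function('K')(4), -1)) = Mul(-2644, Pow(Add(-2, Mul(-1, 4), Mul(-2, Pow(4, 2))), -1)) = Mul(-2644, Pow(Add(-2, -4, Mul(-2, 16)), -1)) = Mul(-2644, Pow(Add(-2, -4, -32), -1)) = Mul(-2644, Pow(-38, -1)) = Mul(-2644, Rational(-1, 38)) = Rational(1322, 19)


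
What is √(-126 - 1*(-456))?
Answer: √330 ≈ 18.166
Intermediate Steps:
√(-126 - 1*(-456)) = √(-126 + 456) = √330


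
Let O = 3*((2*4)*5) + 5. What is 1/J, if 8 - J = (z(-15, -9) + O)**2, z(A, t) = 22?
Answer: -1/21601 ≈ -4.6294e-5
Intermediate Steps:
O = 125 (O = 3*(8*5) + 5 = 3*40 + 5 = 120 + 5 = 125)
J = -21601 (J = 8 - (22 + 125)**2 = 8 - 1*147**2 = 8 - 1*21609 = 8 - 21609 = -21601)
1/J = 1/(-21601) = -1/21601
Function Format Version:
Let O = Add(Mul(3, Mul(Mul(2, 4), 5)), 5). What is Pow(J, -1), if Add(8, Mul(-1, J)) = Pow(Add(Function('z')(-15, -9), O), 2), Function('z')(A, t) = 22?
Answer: Rational(-1, 21601) ≈ -4.6294e-5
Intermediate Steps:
O = 125 (O = Add(Mul(3, Mul(8, 5)), 5) = Add(Mul(3, 40), 5) = Add(120, 5) = 125)
J = -21601 (J = Add(8, Mul(-1, Pow(Add(22, 125), 2))) = Add(8, Mul(-1, Pow(147, 2))) = Add(8, Mul(-1, 21609)) = Add(8, -21609) = -21601)
Pow(J, -1) = Pow(-21601, -1) = Rational(-1, 21601)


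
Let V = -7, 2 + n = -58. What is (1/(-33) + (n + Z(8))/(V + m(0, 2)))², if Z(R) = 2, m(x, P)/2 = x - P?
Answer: 29929/1089 ≈ 27.483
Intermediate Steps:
n = -60 (n = -2 - 58 = -60)
m(x, P) = -2*P + 2*x (m(x, P) = 2*(x - P) = -2*P + 2*x)
(1/(-33) + (n + Z(8))/(V + m(0, 2)))² = (1/(-33) + (-60 + 2)/(-7 + (-2*2 + 2*0)))² = (-1/33 - 58/(-7 + (-4 + 0)))² = (-1/33 - 58/(-7 - 4))² = (-1/33 - 58/(-11))² = (-1/33 - 58*(-1/11))² = (-1/33 + 58/11)² = (173/33)² = 29929/1089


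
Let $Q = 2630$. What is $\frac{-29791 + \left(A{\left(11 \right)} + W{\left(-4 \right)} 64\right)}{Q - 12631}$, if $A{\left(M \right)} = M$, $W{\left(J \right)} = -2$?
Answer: $\frac{29908}{10001} \approx 2.9905$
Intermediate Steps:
$\frac{-29791 + \left(A{\left(11 \right)} + W{\left(-4 \right)} 64\right)}{Q - 12631} = \frac{-29791 + \left(11 - 128\right)}{2630 - 12631} = \frac{-29791 + \left(11 - 128\right)}{-10001} = \left(-29791 - 117\right) \left(- \frac{1}{10001}\right) = \left(-29908\right) \left(- \frac{1}{10001}\right) = \frac{29908}{10001}$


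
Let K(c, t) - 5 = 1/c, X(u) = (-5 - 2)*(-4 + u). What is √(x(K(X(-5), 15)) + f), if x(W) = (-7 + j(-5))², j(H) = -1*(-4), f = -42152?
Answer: I*√42143 ≈ 205.29*I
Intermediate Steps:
X(u) = 28 - 7*u (X(u) = -7*(-4 + u) = 28 - 7*u)
j(H) = 4
K(c, t) = 5 + 1/c
x(W) = 9 (x(W) = (-7 + 4)² = (-3)² = 9)
√(x(K(X(-5), 15)) + f) = √(9 - 42152) = √(-42143) = I*√42143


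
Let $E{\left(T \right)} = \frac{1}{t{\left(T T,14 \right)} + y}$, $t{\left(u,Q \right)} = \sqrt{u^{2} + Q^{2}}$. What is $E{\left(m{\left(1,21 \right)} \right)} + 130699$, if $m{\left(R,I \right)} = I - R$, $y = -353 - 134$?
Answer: $\frac{10060293640}{76973} - \frac{2 \sqrt{40049}}{76973} \approx 1.307 \cdot 10^{5}$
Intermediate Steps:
$t{\left(u,Q \right)} = \sqrt{Q^{2} + u^{2}}$
$y = -487$ ($y = -353 - 134 = -487$)
$E{\left(T \right)} = \frac{1}{-487 + \sqrt{196 + T^{4}}}$ ($E{\left(T \right)} = \frac{1}{\sqrt{14^{2} + \left(T T\right)^{2}} - 487} = \frac{1}{\sqrt{196 + \left(T^{2}\right)^{2}} - 487} = \frac{1}{\sqrt{196 + T^{4}} - 487} = \frac{1}{-487 + \sqrt{196 + T^{4}}}$)
$E{\left(m{\left(1,21 \right)} \right)} + 130699 = \frac{1}{-487 + \sqrt{196 + \left(21 - 1\right)^{4}}} + 130699 = \frac{1}{-487 + \sqrt{196 + 20^{4}}} + 130699 = \frac{1}{-487 + \sqrt{196 + 160000}} + 130699 = \frac{1}{-487 + \sqrt{160196}} + 130699 = \frac{1}{-487 + 2 \sqrt{40049}} + 130699 = 130699 + \frac{1}{-487 + 2 \sqrt{40049}}$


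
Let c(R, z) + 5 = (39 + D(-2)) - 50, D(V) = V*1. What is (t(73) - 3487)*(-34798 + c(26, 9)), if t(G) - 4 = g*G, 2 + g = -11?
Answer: 154304512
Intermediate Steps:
D(V) = V
g = -13 (g = -2 - 11 = -13)
t(G) = 4 - 13*G
c(R, z) = -18 (c(R, z) = -5 + ((39 - 2) - 50) = -5 + (37 - 50) = -5 - 13 = -18)
(t(73) - 3487)*(-34798 + c(26, 9)) = ((4 - 13*73) - 3487)*(-34798 - 18) = ((4 - 949) - 3487)*(-34816) = (-945 - 3487)*(-34816) = -4432*(-34816) = 154304512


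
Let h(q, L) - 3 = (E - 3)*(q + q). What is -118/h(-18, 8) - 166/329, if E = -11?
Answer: -122984/166803 ≈ -0.73730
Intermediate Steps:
h(q, L) = 3 - 28*q (h(q, L) = 3 + (-11 - 3)*(q + q) = 3 - 28*q)
-118/h(-18, 8) - 166/329 = -118/(3 - 28*(-18)) - 166/329 = -118/(3 + 504) - 166*1/329 = -118/507 - 166/329 = -122984/166803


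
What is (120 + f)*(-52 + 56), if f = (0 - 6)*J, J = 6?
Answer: 336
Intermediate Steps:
f = -36 (f = (0 - 6)*6 = -6*6 = -36)
(120 + f)*(-52 + 56) = (120 - 36)*(-52 + 56) = 84*4 = 336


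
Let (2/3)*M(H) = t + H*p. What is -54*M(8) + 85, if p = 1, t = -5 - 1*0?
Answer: -158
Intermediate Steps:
t = -5 (t = -5 + 0 = -5)
M(H) = -15/2 + 3*H/2 (M(H) = 3*(-5 + H*1)/2 = 3*(-5 + H)/2 = -15/2 + 3*H/2)
-54*M(8) + 85 = -54*(-15/2 + (3/2)*8) + 85 = -54*(-15/2 + 12) + 85 = -54*9/2 + 85 = -243 + 85 = -158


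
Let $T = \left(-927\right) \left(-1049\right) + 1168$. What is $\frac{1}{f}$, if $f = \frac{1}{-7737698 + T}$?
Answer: $-6764107$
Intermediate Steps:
$T = 973591$ ($T = 972423 + 1168 = 973591$)
$f = - \frac{1}{6764107}$ ($f = \frac{1}{-7737698 + 973591} = \frac{1}{-6764107} = - \frac{1}{6764107} \approx -1.4784 \cdot 10^{-7}$)
$\frac{1}{f} = \frac{1}{- \frac{1}{6764107}} = -6764107$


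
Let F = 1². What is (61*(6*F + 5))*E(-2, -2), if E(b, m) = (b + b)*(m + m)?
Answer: 10736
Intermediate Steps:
F = 1
E(b, m) = 4*b*m (E(b, m) = (2*b)*(2*m) = 4*b*m)
(61*(6*F + 5))*E(-2, -2) = (61*(6*1 + 5))*(4*(-2)*(-2)) = (61*(6 + 5))*16 = (61*11)*16 = 671*16 = 10736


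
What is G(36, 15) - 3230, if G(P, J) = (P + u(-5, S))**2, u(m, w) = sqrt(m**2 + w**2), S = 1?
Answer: -1908 + 72*sqrt(26) ≈ -1540.9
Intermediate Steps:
G(P, J) = (P + sqrt(26))**2 (G(P, J) = (P + sqrt((-5)**2 + 1**2))**2 = (P + sqrt(25 + 1))**2 = (P + sqrt(26))**2)
G(36, 15) - 3230 = (36 + sqrt(26))**2 - 3230 = -3230 + (36 + sqrt(26))**2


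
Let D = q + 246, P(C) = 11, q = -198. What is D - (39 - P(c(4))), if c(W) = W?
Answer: 20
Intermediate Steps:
D = 48 (D = -198 + 246 = 48)
D - (39 - P(c(4))) = 48 - (39 - 1*11) = 48 - (39 - 11) = 48 - 1*28 = 48 - 28 = 20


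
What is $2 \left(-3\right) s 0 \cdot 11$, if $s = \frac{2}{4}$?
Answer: $0$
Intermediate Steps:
$s = \frac{1}{2}$ ($s = 2 \cdot \frac{1}{4} = \frac{1}{2} \approx 0.5$)
$2 \left(-3\right) s 0 \cdot 11 = 2 \left(-3\right) \frac{1}{2} \cdot 0 \cdot 11 = \left(-6\right) \frac{1}{2} \cdot 0 \cdot 11 = \left(-3\right) 0 \cdot 11 = 0 \cdot 11 = 0$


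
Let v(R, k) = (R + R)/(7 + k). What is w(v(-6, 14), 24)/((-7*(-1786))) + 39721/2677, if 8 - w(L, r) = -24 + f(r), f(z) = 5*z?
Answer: 248178183/16733927 ≈ 14.831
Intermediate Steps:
v(R, k) = 2*R/(7 + k) (v(R, k) = (2*R)/(7 + k) = 2*R/(7 + k))
w(L, r) = 32 - 5*r (w(L, r) = 8 - (-24 + 5*r) = 8 + (24 - 5*r) = 32 - 5*r)
w(v(-6, 14), 24)/((-7*(-1786))) + 39721/2677 = (32 - 5*24)/((-7*(-1786))) + 39721/2677 = (32 - 120)/12502 + 39721*(1/2677) = -88*1/12502 + 39721/2677 = -44/6251 + 39721/2677 = 248178183/16733927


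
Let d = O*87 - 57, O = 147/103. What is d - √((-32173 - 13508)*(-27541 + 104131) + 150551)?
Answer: 6918/103 - I*√3498557239 ≈ 67.165 - 59149.0*I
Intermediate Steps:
O = 147/103 (O = 147*(1/103) = 147/103 ≈ 1.4272)
d = 6918/103 (d = (147/103)*87 - 57 = 12789/103 - 57 = 6918/103 ≈ 67.165)
d - √((-32173 - 13508)*(-27541 + 104131) + 150551) = 6918/103 - √((-32173 - 13508)*(-27541 + 104131) + 150551) = 6918/103 - √(-45681*76590 + 150551) = 6918/103 - √(-3498707790 + 150551) = 6918/103 - √(-3498557239) = 6918/103 - I*√3498557239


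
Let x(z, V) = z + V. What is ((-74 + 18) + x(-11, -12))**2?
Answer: 6241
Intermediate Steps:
x(z, V) = V + z
((-74 + 18) + x(-11, -12))**2 = ((-74 + 18) + (-12 - 11))**2 = (-56 - 23)**2 = (-79)**2 = 6241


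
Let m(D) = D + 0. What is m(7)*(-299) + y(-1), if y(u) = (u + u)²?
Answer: -2089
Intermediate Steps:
y(u) = 4*u² (y(u) = (2*u)² = 4*u²)
m(D) = D
m(7)*(-299) + y(-1) = 7*(-299) + 4*(-1)² = -2093 + 4*1 = -2093 + 4 = -2089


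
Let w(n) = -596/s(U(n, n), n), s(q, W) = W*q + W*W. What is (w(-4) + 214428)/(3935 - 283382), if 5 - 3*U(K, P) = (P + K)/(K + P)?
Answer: -571659/745192 ≈ -0.76713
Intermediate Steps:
U(K, P) = 4/3 (U(K, P) = 5/3 - (P + K)/(3*(K + P)) = 5/3 - (K + P)/(3*(K + P)) = 5/3 - ⅓*1 = 5/3 - ⅓ = 4/3)
s(q, W) = W² + W*q (s(q, W) = W*q + W² = W² + W*q)
w(n) = -596/(n*(4/3 + n)) (w(n) = -596*1/(n*(n + 4/3)) = -596*1/(n*(4/3 + n)) = -596/(n*(4/3 + n)))
(w(-4) + 214428)/(3935 - 283382) = (-1788/(-4*(4 + 3*(-4))) + 214428)/(3935 - 283382) = (-1788*(-¼)/(4 - 12) + 214428)/(-279447) = (-1788*(-¼)/(-8) + 214428)*(-1/279447) = (-1788*(-¼)*(-⅛) + 214428)*(-1/279447) = (-447/8 + 214428)*(-1/279447) = (1714977/8)*(-1/279447) = -571659/745192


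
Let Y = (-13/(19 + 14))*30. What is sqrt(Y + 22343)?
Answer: sqrt(2702073)/11 ≈ 149.44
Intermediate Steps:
Y = -130/11 (Y = (-13/33)*30 = ((1/33)*(-13))*30 = -13/33*30 = -130/11 ≈ -11.818)
sqrt(Y + 22343) = sqrt(-130/11 + 22343) = sqrt(245643/11) = sqrt(2702073)/11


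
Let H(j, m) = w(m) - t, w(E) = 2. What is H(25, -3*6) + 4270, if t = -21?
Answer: 4293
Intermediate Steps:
H(j, m) = 23 (H(j, m) = 2 - 1*(-21) = 2 + 21 = 23)
H(25, -3*6) + 4270 = 23 + 4270 = 4293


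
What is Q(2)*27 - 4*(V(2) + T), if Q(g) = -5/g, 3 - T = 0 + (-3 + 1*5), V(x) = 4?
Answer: -175/2 ≈ -87.500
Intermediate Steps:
T = 1 (T = 3 - (0 + (-3 + 1*5)) = 3 - (0 + (-3 + 5)) = 3 - (0 + 2) = 3 - 1*2 = 3 - 2 = 1)
Q(2)*27 - 4*(V(2) + T) = -5/2*27 - 4*(4 + 1) = -5*½*27 - 4*5 = -5/2*27 - 20 = -135/2 - 20 = -175/2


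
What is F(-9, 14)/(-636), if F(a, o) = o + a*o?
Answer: 28/159 ≈ 0.17610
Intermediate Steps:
F(-9, 14)/(-636) = (14*(1 - 9))/(-636) = (14*(-8))*(-1/636) = -112*(-1/636) = 28/159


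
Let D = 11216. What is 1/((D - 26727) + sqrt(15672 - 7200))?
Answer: -15511/240582649 - 2*sqrt(2118)/240582649 ≈ -6.4855e-5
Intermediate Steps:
1/((D - 26727) + sqrt(15672 - 7200)) = 1/((11216 - 26727) + sqrt(15672 - 7200)) = 1/(-15511 + sqrt(8472)) = 1/(-15511 + 2*sqrt(2118))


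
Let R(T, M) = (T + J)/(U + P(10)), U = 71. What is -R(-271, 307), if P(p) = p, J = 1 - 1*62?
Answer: 332/81 ≈ 4.0988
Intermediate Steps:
J = -61 (J = 1 - 62 = -61)
R(T, M) = -61/81 + T/81 (R(T, M) = (T - 61)/(71 + 10) = (-61 + T)/81 = (-61 + T)*(1/81) = -61/81 + T/81)
-R(-271, 307) = -(-61/81 + (1/81)*(-271)) = -(-61/81 - 271/81) = -1*(-332/81) = 332/81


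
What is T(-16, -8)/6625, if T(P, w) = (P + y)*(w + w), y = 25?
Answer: -144/6625 ≈ -0.021736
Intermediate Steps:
T(P, w) = 2*w*(25 + P) (T(P, w) = (P + 25)*(w + w) = (25 + P)*(2*w) = 2*w*(25 + P))
T(-16, -8)/6625 = (2*(-8)*(25 - 16))/6625 = (2*(-8)*9)*(1/6625) = -144*1/6625 = -144/6625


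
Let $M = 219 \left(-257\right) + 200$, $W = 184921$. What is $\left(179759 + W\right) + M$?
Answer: $308597$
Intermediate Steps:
$M = -56083$ ($M = -56283 + 200 = -56083$)
$\left(179759 + W\right) + M = \left(179759 + 184921\right) - 56083 = 364680 - 56083 = 308597$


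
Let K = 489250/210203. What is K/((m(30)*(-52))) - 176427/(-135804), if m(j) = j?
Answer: 120389404157/92775826689 ≈ 1.2976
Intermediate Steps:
K = 489250/210203 (K = 489250*(1/210203) = 489250/210203 ≈ 2.3275)
K/((m(30)*(-52))) - 176427/(-135804) = 489250/(210203*((30*(-52)))) - 176427/(-135804) = (489250/210203)/(-1560) - 176427*(-1/135804) = (489250/210203)*(-1/1560) + 58809/45268 = -48925/32791668 + 58809/45268 = 120389404157/92775826689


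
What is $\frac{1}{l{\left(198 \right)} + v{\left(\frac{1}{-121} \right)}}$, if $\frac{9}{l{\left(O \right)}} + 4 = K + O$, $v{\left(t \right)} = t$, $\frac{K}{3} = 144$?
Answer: $\frac{75746}{463} \approx 163.6$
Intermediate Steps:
$K = 432$ ($K = 3 \cdot 144 = 432$)
$l{\left(O \right)} = \frac{9}{428 + O}$ ($l{\left(O \right)} = \frac{9}{-4 + \left(432 + O\right)} = \frac{9}{428 + O}$)
$\frac{1}{l{\left(198 \right)} + v{\left(\frac{1}{-121} \right)}} = \frac{1}{\frac{9}{428 + 198} + \frac{1}{-121}} = \frac{1}{\frac{9}{626} - \frac{1}{121}} = \frac{1}{\frac{463}{75746}} = \frac{75746}{463}$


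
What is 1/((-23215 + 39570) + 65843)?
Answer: 1/82198 ≈ 1.2166e-5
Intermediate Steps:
1/((-23215 + 39570) + 65843) = 1/(16355 + 65843) = 1/82198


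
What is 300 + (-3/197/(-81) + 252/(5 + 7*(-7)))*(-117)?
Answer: 6306418/6501 ≈ 970.07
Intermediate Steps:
300 + (-3/197/(-81) + 252/(5 + 7*(-7)))*(-117) = 300 + (-3*1/197*(-1/81) + 252/(5 - 49))*(-117) = 300 + (-3/197*(-1/81) + 252/(-44))*(-117) = 300 + (1/5319 + 252*(-1/44))*(-117) = 300 + (1/5319 - 63/11)*(-117) = 300 - 335086/58509*(-117) = 300 + 4356118/6501 = 6306418/6501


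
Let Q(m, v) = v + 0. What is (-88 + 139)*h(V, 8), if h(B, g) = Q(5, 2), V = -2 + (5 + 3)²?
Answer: 102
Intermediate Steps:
Q(m, v) = v
V = 62 (V = -2 + 8² = -2 + 64 = 62)
h(B, g) = 2
(-88 + 139)*h(V, 8) = (-88 + 139)*2 = 51*2 = 102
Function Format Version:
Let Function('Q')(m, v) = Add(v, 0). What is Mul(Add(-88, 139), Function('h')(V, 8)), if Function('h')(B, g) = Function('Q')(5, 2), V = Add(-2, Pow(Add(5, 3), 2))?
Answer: 102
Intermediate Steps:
Function('Q')(m, v) = v
V = 62 (V = Add(-2, Pow(8, 2)) = Add(-2, 64) = 62)
Function('h')(B, g) = 2
Mul(Add(-88, 139), Function('h')(V, 8)) = Mul(Add(-88, 139), 2) = Mul(51, 2) = 102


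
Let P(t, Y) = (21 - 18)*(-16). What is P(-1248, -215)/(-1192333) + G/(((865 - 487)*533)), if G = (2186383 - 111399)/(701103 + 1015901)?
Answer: 2384848970585/51558217326013671 ≈ 4.6255e-5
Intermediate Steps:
G = 518746/429251 (G = 2074984/1717004 = 2074984*(1/1717004) = 518746/429251 ≈ 1.2085)
P(t, Y) = -48 (P(t, Y) = 3*(-16) = -48)
P(-1248, -215)/(-1192333) + G/(((865 - 487)*533)) = -48/(-1192333) + 518746/(429251*(((865 - 487)*533))) = -48*(-1/1192333) + 518746/(429251*((378*533))) = 48/1192333 + (518746/429251)/201474 = 48/1192333 + (518746/429251)*(1/201474) = 48/1192333 + 259373/43241457987 = 2384848970585/51558217326013671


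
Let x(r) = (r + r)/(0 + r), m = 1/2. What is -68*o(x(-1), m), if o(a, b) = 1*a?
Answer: -136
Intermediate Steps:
m = ½ ≈ 0.50000
x(r) = 2 (x(r) = (2*r)/r = 2)
o(a, b) = a
-68*o(x(-1), m) = -68*2 = -136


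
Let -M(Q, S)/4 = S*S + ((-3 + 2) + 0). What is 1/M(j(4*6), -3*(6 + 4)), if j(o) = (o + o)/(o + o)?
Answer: -1/3596 ≈ -0.00027809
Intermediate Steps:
j(o) = 1 (j(o) = (2*o)/((2*o)) = (2*o)*(1/(2*o)) = 1)
M(Q, S) = 4 - 4*S**2 (M(Q, S) = -4*(S*S + ((-3 + 2) + 0)) = -4*(S**2 + (-1 + 0)) = -4*(S**2 - 1) = -4*(-1 + S**2) = 4 - 4*S**2)
1/M(j(4*6), -3*(6 + 4)) = 1/(4 - 4*9*(6 + 4)**2) = 1/(4 - 4*(-3*10)**2) = 1/(4 - 4*(-30)**2) = 1/(4 - 4*900) = 1/(4 - 3600) = 1/(-3596) = -1/3596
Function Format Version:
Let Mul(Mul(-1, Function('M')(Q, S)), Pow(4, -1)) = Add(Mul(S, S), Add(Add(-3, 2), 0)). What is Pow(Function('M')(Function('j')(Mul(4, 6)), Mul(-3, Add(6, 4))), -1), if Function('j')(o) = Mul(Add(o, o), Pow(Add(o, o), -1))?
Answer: Rational(-1, 3596) ≈ -0.00027809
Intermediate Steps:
Function('j')(o) = 1 (Function('j')(o) = Mul(Mul(2, o), Pow(Mul(2, o), -1)) = Mul(Mul(2, o), Mul(Rational(1, 2), Pow(o, -1))) = 1)
Function('M')(Q, S) = Add(4, Mul(-4, Pow(S, 2))) (Function('M')(Q, S) = Mul(-4, Add(Mul(S, S), Add(Add(-3, 2), 0))) = Mul(-4, Add(Pow(S, 2), Add(-1, 0))) = Mul(-4, Add(Pow(S, 2), -1)) = Mul(-4, Add(-1, Pow(S, 2))) = Add(4, Mul(-4, Pow(S, 2))))
Pow(Function('M')(Function('j')(Mul(4, 6)), Mul(-3, Add(6, 4))), -1) = Pow(Add(4, Mul(-4, Pow(Mul(-3, Add(6, 4)), 2))), -1) = Pow(Add(4, Mul(-4, Pow(Mul(-3, 10), 2))), -1) = Pow(Add(4, Mul(-4, Pow(-30, 2))), -1) = Pow(Add(4, Mul(-4, 900)), -1) = Pow(Add(4, -3600), -1) = Pow(-3596, -1) = Rational(-1, 3596)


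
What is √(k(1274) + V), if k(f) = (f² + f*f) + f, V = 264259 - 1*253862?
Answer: √3257823 ≈ 1804.9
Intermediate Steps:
V = 10397 (V = 264259 - 253862 = 10397)
k(f) = f + 2*f² (k(f) = (f² + f²) + f = 2*f² + f = f + 2*f²)
√(k(1274) + V) = √(1274*(1 + 2*1274) + 10397) = √(1274*(1 + 2548) + 10397) = √(1274*2549 + 10397) = √(3247426 + 10397) = √3257823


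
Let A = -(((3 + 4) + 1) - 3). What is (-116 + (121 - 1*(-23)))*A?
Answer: -140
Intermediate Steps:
A = -5 (A = -((7 + 1) - 3) = -(8 - 3) = -1*5 = -5)
(-116 + (121 - 1*(-23)))*A = (-116 + (121 - 1*(-23)))*(-5) = (-116 + (121 + 23))*(-5) = (-116 + 144)*(-5) = 28*(-5) = -140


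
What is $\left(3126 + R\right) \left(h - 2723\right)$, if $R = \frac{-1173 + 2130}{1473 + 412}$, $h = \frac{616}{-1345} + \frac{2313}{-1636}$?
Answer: $- \frac{1218497148782883}{143027300} \approx -8.5193 \cdot 10^{6}$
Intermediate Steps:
$h = - \frac{4118761}{2200420}$ ($h = 616 \left(- \frac{1}{1345}\right) + 2313 \left(- \frac{1}{1636}\right) = - \frac{616}{1345} - \frac{2313}{1636} = - \frac{4118761}{2200420} \approx -1.8718$)
$R = \frac{33}{65}$ ($R = \frac{957}{1885} = 957 \cdot \frac{1}{1885} = \frac{33}{65} \approx 0.50769$)
$\left(3126 + R\right) \left(h - 2723\right) = \left(3126 + \frac{33}{65}\right) \left(- \frac{4118761}{2200420} - 2723\right) = \frac{203223}{65} \left(- \frac{5995862421}{2200420}\right) = - \frac{1218497148782883}{143027300}$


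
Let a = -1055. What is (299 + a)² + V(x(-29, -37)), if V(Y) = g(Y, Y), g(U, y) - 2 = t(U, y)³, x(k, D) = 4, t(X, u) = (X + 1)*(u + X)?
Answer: 635538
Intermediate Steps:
t(X, u) = (1 + X)*(X + u)
g(U, y) = 2 + (U + y + U² + U*y)³
V(Y) = 2 + (2*Y + 2*Y²)³ (V(Y) = 2 + (Y + Y + Y² + Y*Y)³ = 2 + (Y + Y + Y² + Y²)³ = 2 + (2*Y + 2*Y²)³)
(299 + a)² + V(x(-29, -37)) = (299 - 1055)² + (2 + 8*4³*(1 + 4)³) = (-756)² + (2 + 8*64*5³) = 571536 + (2 + 8*64*125) = 571536 + (2 + 64000) = 571536 + 64002 = 635538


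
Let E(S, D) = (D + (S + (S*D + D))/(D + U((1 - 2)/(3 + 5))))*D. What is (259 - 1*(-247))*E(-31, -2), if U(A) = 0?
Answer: 16698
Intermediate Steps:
E(S, D) = D*(D + (D + S + D*S)/D) (E(S, D) = (D + (S + (S*D + D))/(D + 0))*D = (D + (S + (D*S + D))/D)*D = (D + (S + (D + D*S))/D)*D = (D + (D + S + D*S)/D)*D = D*(D + (D + S + D*S)/D))
(259 - 1*(-247))*E(-31, -2) = (259 - 1*(-247))*(-2 - 31 + (-2)**2 - 2*(-31)) = (259 + 247)*(-2 - 31 + 4 + 62) = 506*33 = 16698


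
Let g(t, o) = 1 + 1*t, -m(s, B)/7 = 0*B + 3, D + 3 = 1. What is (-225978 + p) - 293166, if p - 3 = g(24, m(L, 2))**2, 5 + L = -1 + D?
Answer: -518516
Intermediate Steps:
D = -2 (D = -3 + 1 = -2)
L = -8 (L = -5 + (-1 - 2) = -5 - 3 = -8)
m(s, B) = -21 (m(s, B) = -7*(0*B + 3) = -7*(0 + 3) = -7*3 = -21)
g(t, o) = 1 + t
p = 628 (p = 3 + (1 + 24)**2 = 3 + 25**2 = 3 + 625 = 628)
(-225978 + p) - 293166 = (-225978 + 628) - 293166 = -225350 - 293166 = -518516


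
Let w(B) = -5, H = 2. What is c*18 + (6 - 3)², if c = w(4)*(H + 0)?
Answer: -171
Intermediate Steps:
c = -10 (c = -5*(2 + 0) = -5*2 = -10)
c*18 + (6 - 3)² = -10*18 + (6 - 3)² = -180 + 3² = -180 + 9 = -171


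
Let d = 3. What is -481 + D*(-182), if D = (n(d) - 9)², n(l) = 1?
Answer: -12129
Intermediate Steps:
D = 64 (D = (1 - 9)² = (-8)² = 64)
-481 + D*(-182) = -481 + 64*(-182) = -481 - 11648 = -12129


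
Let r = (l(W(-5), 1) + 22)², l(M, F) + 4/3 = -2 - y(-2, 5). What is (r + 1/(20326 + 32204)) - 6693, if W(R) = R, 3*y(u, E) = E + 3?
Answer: -338135609/52530 ≈ -6437.0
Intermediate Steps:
y(u, E) = 1 + E/3 (y(u, E) = (E + 3)/3 = (3 + E)/3 = 1 + E/3)
l(M, F) = -6 (l(M, F) = -4/3 + (-2 - (1 + (⅓)*5)) = -4/3 + (-2 - (1 + 5/3)) = -4/3 + (-2 - 1*8/3) = -4/3 + (-2 - 8/3) = -4/3 - 14/3 = -6)
r = 256 (r = (-6 + 22)² = 16² = 256)
(r + 1/(20326 + 32204)) - 6693 = (256 + 1/(20326 + 32204)) - 6693 = (256 + 1/52530) - 6693 = 13447681/52530 - 6693 = -338135609/52530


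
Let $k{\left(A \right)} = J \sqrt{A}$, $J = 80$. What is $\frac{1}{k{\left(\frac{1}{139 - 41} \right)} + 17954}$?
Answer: $\frac{439873}{7897478242} - \frac{70 \sqrt{2}}{3948739121} \approx 5.5673 \cdot 10^{-5}$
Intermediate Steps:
$k{\left(A \right)} = 80 \sqrt{A}$
$\frac{1}{k{\left(\frac{1}{139 - 41} \right)} + 17954} = \frac{1}{80 \sqrt{\frac{1}{139 - 41}} + 17954} = \frac{1}{80 \sqrt{\frac{1}{98}} + 17954} = \frac{1}{\frac{80}{7 \sqrt{2}} + 17954} = \frac{1}{80 \frac{\sqrt{2}}{14} + 17954} = \frac{1}{\frac{40 \sqrt{2}}{7} + 17954} = \frac{1}{17954 + \frac{40 \sqrt{2}}{7}}$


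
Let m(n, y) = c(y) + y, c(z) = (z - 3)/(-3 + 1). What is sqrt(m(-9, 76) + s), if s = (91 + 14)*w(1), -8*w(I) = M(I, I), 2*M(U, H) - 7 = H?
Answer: I*sqrt(13) ≈ 3.6056*I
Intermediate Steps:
M(U, H) = 7/2 + H/2
w(I) = -7/16 - I/16 (w(I) = -(7/2 + I/2)/8 = -7/16 - I/16)
c(z) = 3/2 - z/2 (c(z) = (-3 + z)/(-2) = (-3 + z)*(-1/2) = 3/2 - z/2)
m(n, y) = 3/2 + y/2 (m(n, y) = (3/2 - y/2) + y = 3/2 + y/2)
s = -105/2 (s = (91 + 14)*(-7/16 - 1/16*1) = 105*(-7/16 - 1/16) = 105*(-1/2) = -105/2 ≈ -52.500)
sqrt(m(-9, 76) + s) = sqrt((3/2 + (1/2)*76) - 105/2) = sqrt((3/2 + 38) - 105/2) = sqrt(79/2 - 105/2) = sqrt(-13) = I*sqrt(13)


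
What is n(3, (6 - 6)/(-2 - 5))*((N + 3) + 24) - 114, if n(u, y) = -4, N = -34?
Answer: -86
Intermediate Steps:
n(3, (6 - 6)/(-2 - 5))*((N + 3) + 24) - 114 = -4*((-34 + 3) + 24) - 114 = -4*(-31 + 24) - 114 = -4*(-7) - 114 = 28 - 114 = -86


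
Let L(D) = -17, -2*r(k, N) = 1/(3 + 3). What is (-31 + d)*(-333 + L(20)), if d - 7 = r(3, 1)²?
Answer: 604625/72 ≈ 8397.6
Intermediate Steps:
r(k, N) = -1/12 (r(k, N) = -1/(2*(3 + 3)) = -½/6 = -½*⅙ = -1/12)
d = 1009/144 (d = 7 + (-1/12)² = 7 + 1/144 = 1009/144 ≈ 7.0069)
(-31 + d)*(-333 + L(20)) = (-31 + 1009/144)*(-333 - 17) = -3455/144*(-350) = 604625/72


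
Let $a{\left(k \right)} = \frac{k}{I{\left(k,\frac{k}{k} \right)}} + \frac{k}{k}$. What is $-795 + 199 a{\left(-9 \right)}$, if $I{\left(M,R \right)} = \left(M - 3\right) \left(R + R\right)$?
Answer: $- \frac{4171}{8} \approx -521.38$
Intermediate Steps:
$I{\left(M,R \right)} = 2 R \left(-3 + M\right)$ ($I{\left(M,R \right)} = \left(-3 + M\right) 2 R = 2 R \left(-3 + M\right)$)
$a{\left(k \right)} = 1 + \frac{k}{-6 + 2 k}$ ($a{\left(k \right)} = \frac{k}{2 \frac{k}{k} \left(-3 + k\right)} + \frac{k}{k} = \frac{k}{2 \cdot 1 \left(-3 + k\right)} + 1 = \frac{k}{-6 + 2 k} + 1 = 1 + \frac{k}{-6 + 2 k}$)
$-795 + 199 a{\left(-9 \right)} = -795 + 199 \frac{3 \left(-2 - 9\right)}{2 \left(-3 - 9\right)} = -795 + 199 \cdot \frac{3}{2} \frac{1}{-12} \left(-11\right) = -795 + 199 \cdot \frac{3}{2} \left(- \frac{1}{12}\right) \left(-11\right) = -795 + 199 \cdot \frac{11}{8} = -795 + \frac{2189}{8} = - \frac{4171}{8}$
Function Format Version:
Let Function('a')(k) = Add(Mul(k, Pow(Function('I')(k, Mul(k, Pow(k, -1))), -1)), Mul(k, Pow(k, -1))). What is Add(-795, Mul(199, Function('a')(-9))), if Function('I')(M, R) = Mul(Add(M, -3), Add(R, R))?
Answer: Rational(-4171, 8) ≈ -521.38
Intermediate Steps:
Function('I')(M, R) = Mul(2, R, Add(-3, M)) (Function('I')(M, R) = Mul(Add(-3, M), Mul(2, R)) = Mul(2, R, Add(-3, M)))
Function('a')(k) = Add(1, Mul(k, Pow(Add(-6, Mul(2, k)), -1))) (Function('a')(k) = Add(Mul(k, Pow(Mul(2, Mul(k, Pow(k, -1)), Add(-3, k)), -1)), Mul(k, Pow(k, -1))) = Add(Mul(k, Pow(Mul(2, 1, Add(-3, k)), -1)), 1) = Add(Mul(k, Pow(Add(-6, Mul(2, k)), -1)), 1) = Add(1, Mul(k, Pow(Add(-6, Mul(2, k)), -1))))
Add(-795, Mul(199, Function('a')(-9))) = Add(-795, Mul(199, Mul(Rational(3, 2), Pow(Add(-3, -9), -1), Add(-2, -9)))) = Add(-795, Mul(199, Mul(Rational(3, 2), Pow(-12, -1), -11))) = Add(-795, Mul(199, Mul(Rational(3, 2), Rational(-1, 12), -11))) = Add(-795, Mul(199, Rational(11, 8))) = Add(-795, Rational(2189, 8)) = Rational(-4171, 8)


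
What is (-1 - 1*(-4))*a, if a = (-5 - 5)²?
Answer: 300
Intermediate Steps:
a = 100 (a = (-10)² = 100)
(-1 - 1*(-4))*a = (-1 - 1*(-4))*100 = (-1 + 4)*100 = 3*100 = 300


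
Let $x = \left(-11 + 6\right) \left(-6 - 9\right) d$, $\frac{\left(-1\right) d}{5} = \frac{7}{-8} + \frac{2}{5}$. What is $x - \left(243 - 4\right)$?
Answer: $- \frac{487}{8} \approx -60.875$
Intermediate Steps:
$d = \frac{19}{8}$ ($d = - 5 \left(\frac{7}{-8} + \frac{2}{5}\right) = - 5 \left(7 \left(- \frac{1}{8}\right) + 2 \cdot \frac{1}{5}\right) = - 5 \left(- \frac{7}{8} + \frac{2}{5}\right) = \left(-5\right) \left(- \frac{19}{40}\right) = \frac{19}{8} \approx 2.375$)
$x = \frac{1425}{8}$ ($x = \left(-11 + 6\right) \left(-6 - 9\right) \frac{19}{8} = \left(-5\right) \left(-15\right) \frac{19}{8} = 75 \cdot \frac{19}{8} = \frac{1425}{8} \approx 178.13$)
$x - \left(243 - 4\right) = \frac{1425}{8} - \left(243 - 4\right) = \frac{1425}{8} - 239 = - \frac{487}{8}$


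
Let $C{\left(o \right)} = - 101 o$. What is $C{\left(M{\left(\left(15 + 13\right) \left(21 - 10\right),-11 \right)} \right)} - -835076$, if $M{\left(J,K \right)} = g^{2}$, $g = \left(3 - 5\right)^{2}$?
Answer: $833460$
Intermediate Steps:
$g = 4$ ($g = \left(-2\right)^{2} = 4$)
$M{\left(J,K \right)} = 16$ ($M{\left(J,K \right)} = 4^{2} = 16$)
$C{\left(M{\left(\left(15 + 13\right) \left(21 - 10\right),-11 \right)} \right)} - -835076 = \left(-101\right) 16 - -835076 = -1616 + 835076 = 833460$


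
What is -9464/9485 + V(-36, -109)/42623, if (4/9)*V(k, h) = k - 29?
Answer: -231297859/231016660 ≈ -1.0012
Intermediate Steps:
V(k, h) = -261/4 + 9*k/4 (V(k, h) = 9*(k - 29)/4 = 9*(-29 + k)/4 = -261/4 + 9*k/4)
-9464/9485 + V(-36, -109)/42623 = -9464/9485 + (-261/4 + (9/4)*(-36))/42623 = -9464*1/9485 + (-261/4 - 81)*(1/42623) = -1352/1355 - 585/4*1/42623 = -1352/1355 - 585/170492 = -231297859/231016660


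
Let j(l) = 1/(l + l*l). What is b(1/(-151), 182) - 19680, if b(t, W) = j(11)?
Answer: -2597759/132 ≈ -19680.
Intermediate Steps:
j(l) = 1/(l + l²)
b(t, W) = 1/132 (b(t, W) = 1/(11*(1 + 11)) = (1/11)/12 = (1/11)*(1/12) = 1/132)
b(1/(-151), 182) - 19680 = 1/132 - 19680 = -2597759/132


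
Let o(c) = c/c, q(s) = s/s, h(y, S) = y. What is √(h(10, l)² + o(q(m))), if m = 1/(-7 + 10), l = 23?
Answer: √101 ≈ 10.050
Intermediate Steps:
m = ⅓ (m = 1/3 = ⅓ ≈ 0.33333)
q(s) = 1
o(c) = 1
√(h(10, l)² + o(q(m))) = √(10² + 1) = √(100 + 1) = √101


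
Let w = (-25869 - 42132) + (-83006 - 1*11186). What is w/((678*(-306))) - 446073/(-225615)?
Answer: 43046348953/15602630940 ≈ 2.7589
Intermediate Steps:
w = -162193 (w = -68001 + (-83006 - 11186) = -68001 - 94192 = -162193)
w/((678*(-306))) - 446073/(-225615) = -162193/(678*(-306)) - 446073/(-225615) = -162193/(-207468) - 446073*(-1/225615) = -162193*(-1/207468) + 148691/75205 = 162193/207468 + 148691/75205 = 43046348953/15602630940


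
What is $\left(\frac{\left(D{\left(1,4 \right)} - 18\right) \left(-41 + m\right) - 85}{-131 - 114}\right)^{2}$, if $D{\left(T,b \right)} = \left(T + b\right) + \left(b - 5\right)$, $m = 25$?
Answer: $\frac{19321}{60025} \approx 0.32188$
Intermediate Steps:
$D{\left(T,b \right)} = -5 + T + 2 b$ ($D{\left(T,b \right)} = \left(T + b\right) + \left(b - 5\right) = \left(T + b\right) + \left(-5 + b\right) = -5 + T + 2 b$)
$\left(\frac{\left(D{\left(1,4 \right)} - 18\right) \left(-41 + m\right) - 85}{-131 - 114}\right)^{2} = \left(\frac{\left(\left(-5 + 1 + 2 \cdot 4\right) - 18\right) \left(-41 + 25\right) - 85}{-131 - 114}\right)^{2} = \left(\frac{\left(\left(-5 + 1 + 8\right) - 18\right) \left(-16\right) - 85}{-245}\right)^{2} = \left(\left(\left(4 - 18\right) \left(-16\right) - 85\right) \left(- \frac{1}{245}\right)\right)^{2} = \left(\left(\left(-14\right) \left(-16\right) - 85\right) \left(- \frac{1}{245}\right)\right)^{2} = \left(\left(224 - 85\right) \left(- \frac{1}{245}\right)\right)^{2} = \left(139 \left(- \frac{1}{245}\right)\right)^{2} = \left(- \frac{139}{245}\right)^{2} = \frac{19321}{60025}$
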